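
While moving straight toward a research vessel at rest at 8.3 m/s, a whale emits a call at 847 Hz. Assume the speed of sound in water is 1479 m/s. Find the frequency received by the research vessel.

852 Hz

Moving source, stationary observer: f' = f · v/(v − v_s) since the source is approaching.
f' = 847 × 1479/(1479 − 8.3) = 847 × 1479/1471 ≈ 852 Hz.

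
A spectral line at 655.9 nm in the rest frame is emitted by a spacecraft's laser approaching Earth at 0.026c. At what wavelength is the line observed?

639.1 nm

Relativistic Doppler for wavelength: λ' = λ₀ · √((1 − β)/(1 + β)).
λ' = 655.9 × √(0.9740/1.0260) = 655.9 × 0.97433 ≈ 639.1 nm.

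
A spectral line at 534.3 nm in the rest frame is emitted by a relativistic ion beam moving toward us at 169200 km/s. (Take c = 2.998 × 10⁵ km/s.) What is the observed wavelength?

β = v/c = 169200/299800 = 0.5644.
Relativistic Doppler for wavelength: λ' = λ₀ · √((1 − β)/(1 + β)).
λ' = 534.3 × √(0.4356/1.5644) = 534.3 × 0.52770 ≈ 281.9 nm.

281.9 nm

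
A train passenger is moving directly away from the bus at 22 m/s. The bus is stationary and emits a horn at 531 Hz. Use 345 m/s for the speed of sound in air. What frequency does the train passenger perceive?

497 Hz

Moving observer, stationary source: f' = f · (v − v_o)/v.
f' = 531 × (345 − 22)/345 = 531 × 323/345 ≈ 497 Hz.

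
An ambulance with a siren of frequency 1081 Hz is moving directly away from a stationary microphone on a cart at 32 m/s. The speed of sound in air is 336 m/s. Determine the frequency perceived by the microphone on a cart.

987 Hz

Only the source moves, away from the listener, so f' = f · v/(v + v_s).
f' = 1081 × 336/(336 + 32) = 1081 × 336/368 ≈ 987 Hz.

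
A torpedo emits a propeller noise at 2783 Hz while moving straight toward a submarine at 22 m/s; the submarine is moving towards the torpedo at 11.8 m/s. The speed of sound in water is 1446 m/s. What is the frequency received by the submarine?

2849 Hz

With source approaching and observer approaching, f' = f · (v + v_o)/(v − v_s).
f' = 2783 × (1446 + 11.8)/(1446 − 22) = 2783 × 1457.8/1424 ≈ 2849 Hz.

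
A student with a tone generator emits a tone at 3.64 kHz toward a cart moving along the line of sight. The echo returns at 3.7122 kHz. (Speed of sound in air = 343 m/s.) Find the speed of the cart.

Double Doppler shift off a moving reflector: f₂ = f₀ · (v + u)/(v − u) (u > 0 toward emitter).
Rearranging, u = v · (f₂ − f₀)/(f₂ + f₀) = 343 × 0.0722/7.3522 ≈ 3.4 m/s.
So the cart is moving at 3.4 m/s toward the emitter.

3.4 m/s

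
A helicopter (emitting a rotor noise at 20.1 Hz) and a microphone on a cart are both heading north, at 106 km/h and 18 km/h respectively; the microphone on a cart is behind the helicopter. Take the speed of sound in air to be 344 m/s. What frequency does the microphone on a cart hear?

18.8 Hz

106 km/h = 29.44 m/s; 18 km/h = 5 m/s.
The microphone on a cart is behind, so the helicopter is moving away from it while the microphone on a cart is moving toward the helicopter.
General Doppler shift: f' = f · (v + v_o)/(v + v_s).
f' = 20.1 × (344 + 5)/(344 + 29.44) = 20.1 × 349/373.44 ≈ 18.8 Hz.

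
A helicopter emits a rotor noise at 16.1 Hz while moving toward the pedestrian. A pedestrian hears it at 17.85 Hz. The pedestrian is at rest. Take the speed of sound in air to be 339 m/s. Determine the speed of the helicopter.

f' = f · v/(v − v_s) ⇒ v_s = v · |1 − f/f'|.
v_s = 339 × |1 − 16.1/17.85| = 339 × 0.09804 ≈ 33 m/s.

33 m/s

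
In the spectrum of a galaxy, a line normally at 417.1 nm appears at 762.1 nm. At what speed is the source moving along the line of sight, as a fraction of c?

0.539

λ'/λ₀ = 1.8271 > 1 (redshift), so the source is receding.
λ'/λ₀ = √((1 + β)/(1 − β)) for a receding source ⇒ β = (r² − 1)/(r² + 1) with r = λ'/λ₀.
β = (3.3384 − 1)/(3.3384 + 1) ≈ 0.539.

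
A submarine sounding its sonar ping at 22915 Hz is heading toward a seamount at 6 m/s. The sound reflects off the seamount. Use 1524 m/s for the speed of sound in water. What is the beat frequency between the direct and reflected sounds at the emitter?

181 Hz

The seamount receives the sound from a moving source: f₁ = f₀ · v/(v − v_e) = 22915 × 1524/1518 ≈ 23005.6 Hz.
On the return leg the submarine is a moving observer: f₂ = f₁ · (v + v_e)/v = 23005.6 × 1530/1524 ≈ 23096.1 Hz.
Beat against the emitted tone: |f₂ − f₀| = 2v_e·f₀/(v − v_e) = 2 × 6 × 22915/1518 ≈ 181 Hz.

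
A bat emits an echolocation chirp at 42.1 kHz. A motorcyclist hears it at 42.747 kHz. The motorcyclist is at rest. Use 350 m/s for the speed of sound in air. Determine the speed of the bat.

f' > f, so the bat is approaching.
f' = f · v/(v − v_s) ⇒ v_s = v · |1 − f/f'|.
v_s = 350 × |1 − 42.1/42.747| = 350 × 0.01514 ≈ 5.3 m/s.

5.3 m/s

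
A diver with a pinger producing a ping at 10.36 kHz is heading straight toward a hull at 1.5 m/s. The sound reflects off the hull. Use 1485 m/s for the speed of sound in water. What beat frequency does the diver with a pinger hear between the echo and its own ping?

21.0 Hz

The hull receives the sound from a moving source: f₁ = f₀ · v/(v − v_e) = 10.36 × 1485/1483.5 ≈ 10.3705 kHz.
On the return leg the diver with a pinger is a moving observer: f₂ = f₁ · (v + v_e)/v = 10.3705 × 1486.5/1485 ≈ 10.3810 kHz.
Beat against the emitted tone (with f₀ = 10360 Hz): |f₂ − f₀| = 2v_e·f₀/(v − v_e) = 2 × 1.5 × 10360/1483.5 ≈ 21.0 Hz.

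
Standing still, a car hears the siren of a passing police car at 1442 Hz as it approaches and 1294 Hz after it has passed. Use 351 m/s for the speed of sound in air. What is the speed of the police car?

f₁/f₂ = (v + v_s)/(v − v_s), so v_s = v · (f₁ − f₂)/(f₁ + f₂).
v_s = 351 × (1442 − 1294)/(1442 + 1294) = 351 × 148/2736 ≈ 19.0 m/s.

19.0 m/s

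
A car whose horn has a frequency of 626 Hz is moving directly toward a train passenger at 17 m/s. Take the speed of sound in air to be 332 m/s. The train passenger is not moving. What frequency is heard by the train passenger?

660 Hz

Only the source moves, toward the listener, so f' = f · v/(v − v_s).
f' = 626 × 332/(332 − 17) = 626 × 332/315 ≈ 660 Hz.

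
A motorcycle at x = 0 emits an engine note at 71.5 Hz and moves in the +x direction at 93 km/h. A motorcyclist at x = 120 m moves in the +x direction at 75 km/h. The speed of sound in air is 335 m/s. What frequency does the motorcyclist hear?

73 Hz

93 km/h = 25.83 m/s; 75 km/h = 20.83 m/s.
The observer lies on the +x side, so the source is heading toward the observer and the observer is heading away from the source.
Both move, so f' = f · (v − v_o)/(v − v_s).
f' = 71.5 × (335 − 20.83)/(335 − 25.83) = 71.5 × 314.17/309.17 ≈ 73 Hz.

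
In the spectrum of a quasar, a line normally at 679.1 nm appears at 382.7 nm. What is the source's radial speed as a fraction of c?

0.518

λ'/λ₀ = 0.5635 < 1 (blueshift), so the source is approaching.
λ'/λ₀ = √((1 − β)/(1 + β)) for an approaching source ⇒ β = (1 − r²)/(1 + r²) with r = λ'/λ₀.
β = (1 − 0.3176)/(1 + 0.3176) ≈ 0.518.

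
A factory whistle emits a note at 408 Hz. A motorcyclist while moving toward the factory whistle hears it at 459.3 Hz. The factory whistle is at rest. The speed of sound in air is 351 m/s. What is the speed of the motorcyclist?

44 m/s

f' = f · (v + v_o)/v ⇒ v_o = v · |f'/f − 1|.
v_o = 351 × |459.3/408 − 1| = 351 × 0.1257 ≈ 44 m/s.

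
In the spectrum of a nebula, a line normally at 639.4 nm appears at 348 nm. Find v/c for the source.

0.543

λ'/λ₀ = 0.5443 < 1 (blueshift), so the source is approaching.
λ'/λ₀ = √((1 − β)/(1 + β)) for an approaching source ⇒ β = (1 − r²)/(1 + r²) with r = λ'/λ₀.
β = (1 − 0.2962)/(1 + 0.2962) ≈ 0.543.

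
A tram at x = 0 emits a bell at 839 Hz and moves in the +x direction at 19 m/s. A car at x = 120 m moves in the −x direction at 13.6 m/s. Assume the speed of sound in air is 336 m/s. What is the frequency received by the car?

925 Hz

The observer lies on the +x side, so the source is heading toward the observer and the observer is heading toward the source.
With source approaching and observer approaching, f' = f · (v + v_o)/(v − v_s).
f' = 839 × (336 + 13.6)/(336 − 19) = 839 × 349.6/317 ≈ 925 Hz.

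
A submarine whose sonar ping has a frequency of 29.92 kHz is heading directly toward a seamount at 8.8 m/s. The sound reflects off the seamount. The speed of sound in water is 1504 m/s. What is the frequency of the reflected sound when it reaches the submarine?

The seamount receives the sound from a moving source: f₁ = f₀ · v/(v − v_e) = 29.92 × 1504/1495.2 ≈ 30.1 kHz.
On the return leg the submarine is a moving observer: f₂ = f₁ · (v + v_e)/v = 30.1 × 1512.8/1504 ≈ 30.3 kHz.
Equivalently f₂ = f₀ · (v + v_e)/(v − v_e).

30.3 kHz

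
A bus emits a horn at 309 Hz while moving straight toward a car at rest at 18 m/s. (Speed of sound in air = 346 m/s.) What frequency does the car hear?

Moving source, stationary observer: f' = f · v/(v − v_s) since the source is approaching.
f' = 309 × 346/(346 − 18) = 309 × 346/328 ≈ 326 Hz.

326 Hz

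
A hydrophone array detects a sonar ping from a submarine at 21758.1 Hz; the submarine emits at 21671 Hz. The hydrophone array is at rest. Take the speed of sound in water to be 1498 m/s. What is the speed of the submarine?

6.0 m/s

f' > f, so the submarine is approaching.
f' = f · v/(v − v_s) ⇒ v_s = v · |1 − f/f'|.
v_s = 1498 × |1 − 21671/21758.1| = 1498 × 0.004003 ≈ 6.0 m/s.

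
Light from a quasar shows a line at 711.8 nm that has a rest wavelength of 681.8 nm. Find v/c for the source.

0.043

λ'/λ₀ = 1.0440 > 1 (redshift), so the source is receding.
λ'/λ₀ = √((1 + β)/(1 − β)) for a receding source ⇒ β = (r² − 1)/(r² + 1) with r = λ'/λ₀.
β = (1.0899 − 1)/(1.0899 + 1) ≈ 0.043.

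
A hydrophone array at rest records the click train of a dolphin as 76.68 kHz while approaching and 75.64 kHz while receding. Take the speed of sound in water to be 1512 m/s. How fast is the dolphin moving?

10.3 m/s

f₁/f₂ = (v + v_s)/(v − v_s), so v_s = v · (f₁ − f₂)/(f₁ + f₂).
v_s = 1512 × (76.68 − 75.64)/(76.68 + 75.64) = 1512 × 1.04/152.32 ≈ 10.3 m/s.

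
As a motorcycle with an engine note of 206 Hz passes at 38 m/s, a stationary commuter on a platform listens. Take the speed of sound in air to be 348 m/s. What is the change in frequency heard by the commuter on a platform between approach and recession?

45.5 Hz

Approaching: f₁ = f · v/(v − v_s) = 206 × 348/310 ≈ 231.3 Hz.
Receding: f₂ = f · v/(v + v_s) = 206 × 348/386 ≈ 185.7 Hz.
Drop: f₁ − f₂ = 2f·v·v_s/(v² − v_s²) = 2 × 206 × 348 × 38/(348² − 38²) ≈ 45.5 Hz.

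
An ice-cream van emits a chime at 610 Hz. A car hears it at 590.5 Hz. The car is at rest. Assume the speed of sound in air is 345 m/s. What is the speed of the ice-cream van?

11.4 m/s

f' < f, so the ice-cream van is receding.
f' = f · v/(v + v_s) ⇒ v_s = v · |1 − f/f'|.
v_s = 345 × |1 − 610/590.5| = 345 × 0.03302 ≈ 11.4 m/s.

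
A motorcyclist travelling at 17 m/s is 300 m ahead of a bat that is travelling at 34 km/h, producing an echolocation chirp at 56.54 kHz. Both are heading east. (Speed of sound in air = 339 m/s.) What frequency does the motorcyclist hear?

34 km/h = 9.444 m/s.
The motorcyclist is ahead, so the bat is moving toward it while the motorcyclist is moving away from the bat.
Both move, so f' = f · (v − v_o)/(v − v_s).
f' = 56.54 × (339 − 17)/(339 − 9.444) = 56.54 × 322/329.56 ≈ 55.2 kHz.

55.2 kHz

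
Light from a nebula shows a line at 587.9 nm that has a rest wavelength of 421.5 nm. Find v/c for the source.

λ'/λ₀ = 1.3948 > 1 (redshift), so the source is receding.
λ'/λ₀ = √((1 + β)/(1 − β)) for a receding source ⇒ β = (r² − 1)/(r² + 1) with r = λ'/λ₀.
β = (1.9454 − 1)/(1.9454 + 1) ≈ 0.321.

0.321c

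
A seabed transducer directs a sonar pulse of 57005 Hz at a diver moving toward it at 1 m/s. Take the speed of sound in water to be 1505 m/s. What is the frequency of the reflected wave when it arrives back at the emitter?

At the diver (a moving observer), f₁ = f₀ · (v + u)/v = 57005 × 1506/1505 ≈ 57043 Hz.
The reflection then acts as a moving source: f₂ = f₁ · v/(v − u) ≈ 57081 Hz.

57081 Hz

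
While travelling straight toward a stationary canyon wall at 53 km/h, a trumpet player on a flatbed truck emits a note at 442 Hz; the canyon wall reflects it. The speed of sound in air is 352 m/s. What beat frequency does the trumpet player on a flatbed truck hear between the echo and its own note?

53 km/h = 14.72 m/s.
The canyon wall receives the sound from a moving source: f₁ = f₀ · v/(v − v_e) = 442 × 352/337.28 ≈ 461.3 Hz.
On the return leg the trumpet player on a flatbed truck is a moving observer: f₂ = f₁ · (v + v_e)/v = 461.3 × 366.72/352 ≈ 480.6 Hz.
Equivalently f₂ = f₀ · (v + v_e)/(v − v_e).
Beat against the emitted tone: |f₂ − f₀| = 2v_e·f₀/(v − v_e) = 2 × 14.72 × 442/337.28 ≈ 38.6 Hz.

38.6 Hz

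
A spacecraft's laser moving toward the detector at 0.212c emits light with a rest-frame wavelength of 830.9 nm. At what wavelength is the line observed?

670.0 nm

Relativistic Doppler for wavelength: λ' = λ₀ · √((1 − β)/(1 + β)).
λ' = 830.9 × √(0.7880/1.2120) = 830.9 × 0.80633 ≈ 670.0 nm.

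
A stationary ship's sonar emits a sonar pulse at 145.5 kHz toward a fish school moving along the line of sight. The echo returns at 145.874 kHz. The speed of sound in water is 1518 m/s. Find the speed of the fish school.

Double Doppler shift off a moving reflector: f₂ = f₀ · (v + u)/(v − u) (u > 0 toward emitter).
Rearranging, u = v · (f₂ − f₀)/(f₂ + f₀) = 1518 × 0.374/291.374 ≈ 1.95 m/s.
So the fish school is moving at 1.95 m/s toward the emitter.

1.95 m/s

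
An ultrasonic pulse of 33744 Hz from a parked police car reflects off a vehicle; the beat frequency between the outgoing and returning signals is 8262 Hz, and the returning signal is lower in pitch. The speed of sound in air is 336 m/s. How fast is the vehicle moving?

47 m/s

Double Doppler shift off a moving reflector: f₂ = f₀ · (v + u)/(v − u) (u > 0 toward emitter).
Returning signal is lower, so f₂ = f₀ − Δf = 33744 − 8262 = 25482 Hz.
Rearranging, u = v · (f₂ − f₀)/(f₂ + f₀) = 336 × -8262/59226 ≈ -47 m/s.
So the vehicle is moving at 47 m/s away from the emitter.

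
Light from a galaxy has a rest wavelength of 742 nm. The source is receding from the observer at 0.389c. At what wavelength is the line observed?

1118.8 nm

Relativistic Doppler for wavelength: λ' = λ₀ · √((1 + β)/(1 − β)).
λ' = 742 × √(1.3890/0.6110) = 742 × 1.50775 ≈ 1118.8 nm.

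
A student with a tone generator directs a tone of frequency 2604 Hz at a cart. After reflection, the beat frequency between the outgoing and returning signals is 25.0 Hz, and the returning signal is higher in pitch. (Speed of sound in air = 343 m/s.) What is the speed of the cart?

Double Doppler shift off a moving reflector: f₂ = f₀ · (v + u)/(v − u) (u > 0 toward emitter).
Returning signal is higher, so f₂ = f₀ + Δf = 2604 + 25 = 2629 Hz.
Rearranging, u = v · (f₂ − f₀)/(f₂ + f₀) = 343 × 25/5233 ≈ 1.64 m/s.
So the cart is moving at 1.64 m/s toward the emitter.

1.64 m/s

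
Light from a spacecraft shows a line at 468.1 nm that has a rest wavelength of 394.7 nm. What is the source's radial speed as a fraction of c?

λ'/λ₀ = 1.1860 > 1 (redshift), so the source is receding.
λ'/λ₀ = √((1 + β)/(1 − β)) for a receding source ⇒ β = (r² − 1)/(r² + 1) with r = λ'/λ₀.
β = (1.4065 − 1)/(1.4065 + 1) ≈ 0.169.

0.169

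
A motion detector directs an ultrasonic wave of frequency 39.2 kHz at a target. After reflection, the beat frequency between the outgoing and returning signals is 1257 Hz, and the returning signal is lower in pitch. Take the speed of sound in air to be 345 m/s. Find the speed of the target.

5.6 m/s

Double Doppler shift off a moving reflector: f₂ = f₀ · (v + u)/(v − u) (u > 0 toward emitter).
Returning signal is lower, so f₂ = f₀ − Δf = 39200 − 1257 = 37943 Hz.
Rearranging, u = v · (f₂ − f₀)/(f₂ + f₀) = 345 × -1257/77143 ≈ -5.6 m/s.
So the target is moving at 5.6 m/s away from the emitter.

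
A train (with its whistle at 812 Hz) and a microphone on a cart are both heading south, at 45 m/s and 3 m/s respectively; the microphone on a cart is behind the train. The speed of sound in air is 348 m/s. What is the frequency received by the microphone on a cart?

725 Hz

The microphone on a cart is behind, so the train is moving away from it while the microphone on a cart is moving toward the train.
With source receding and observer approaching, f' = f · (v + v_o)/(v + v_s).
f' = 812 × (348 + 3)/(348 + 45) = 812 × 351/393 ≈ 725 Hz.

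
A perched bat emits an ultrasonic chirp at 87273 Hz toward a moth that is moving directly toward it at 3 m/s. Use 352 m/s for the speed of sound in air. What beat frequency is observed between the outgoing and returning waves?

At the moth (a moving observer), f₁ = f₀ · (v + u)/v = 87273 × 355/352 ≈ 88017 Hz.
The reflection then acts as a moving source: f₂ = f₁ · v/(v − u) ≈ 88773 Hz.
Beat frequency: |f₂ − f₀| = 2u·f₀/(v − u) = 2 × 3 × 87273/349 ≈ 1500 Hz.

1500 Hz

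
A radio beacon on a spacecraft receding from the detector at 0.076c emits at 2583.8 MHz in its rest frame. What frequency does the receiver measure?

2394.4 MHz

Relativistic Doppler for frequency: f' = f₀ · √((1 − β)/(1 + β)).
f' = 2583.8 × √(0.9240/1.0760) = 2583.8 × 0.92668 ≈ 2394.4 MHz.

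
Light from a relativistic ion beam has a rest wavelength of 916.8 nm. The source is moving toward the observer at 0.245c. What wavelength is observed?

713.9 nm

Relativistic Doppler for wavelength: λ' = λ₀ · √((1 − β)/(1 + β)).
λ' = 916.8 × √(0.7550/1.2450) = 916.8 × 0.77873 ≈ 713.9 nm.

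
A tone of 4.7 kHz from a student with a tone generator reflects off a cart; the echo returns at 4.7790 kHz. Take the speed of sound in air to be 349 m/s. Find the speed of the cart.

2.91 m/s

Double Doppler shift off a moving reflector: f₂ = f₀ · (v + u)/(v − u) (u > 0 toward emitter).
Rearranging, u = v · (f₂ − f₀)/(f₂ + f₀) = 349 × 0.0790/9.4790 ≈ 2.91 m/s.
So the cart is moving at 2.91 m/s toward the emitter.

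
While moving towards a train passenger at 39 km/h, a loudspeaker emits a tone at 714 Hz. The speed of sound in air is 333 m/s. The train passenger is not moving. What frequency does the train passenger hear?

39 km/h = 10.83 m/s.
Moving source, stationary observer: f' = f · v/(v − v_s) since the source is approaching.
f' = 714 × 333/(333 − 10.83) = 714 × 333/322.2 ≈ 738 Hz.

738 Hz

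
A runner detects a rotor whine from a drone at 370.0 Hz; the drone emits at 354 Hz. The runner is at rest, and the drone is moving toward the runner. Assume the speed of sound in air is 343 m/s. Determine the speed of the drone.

f' = f · v/(v − v_s) ⇒ v_s = v · |1 − f/f'|.
v_s = 343 × |1 − 354/370.0| = 343 × 0.04324 ≈ 14.8 m/s.

14.8 m/s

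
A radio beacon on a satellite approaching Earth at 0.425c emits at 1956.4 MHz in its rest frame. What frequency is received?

Relativistic Doppler for frequency: f' = f₀ · √((1 + β)/(1 − β)).
f' = 1956.4 × √(1.4250/0.5750) = 1956.4 × 1.57425 ≈ 3079.9 MHz.

3079.9 MHz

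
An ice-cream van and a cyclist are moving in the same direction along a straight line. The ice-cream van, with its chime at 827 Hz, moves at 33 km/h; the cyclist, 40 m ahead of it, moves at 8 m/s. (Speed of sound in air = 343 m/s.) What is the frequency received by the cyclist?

830 Hz

33 km/h = 9.167 m/s.
The cyclist is ahead, so the ice-cream van is moving toward it while the cyclist is moving away from the ice-cream van.
With source approaching and observer receding, f' = f · (v − v_o)/(v − v_s).
f' = 827 × (343 − 8)/(343 − 9.167) = 827 × 335/333.83 ≈ 830 Hz.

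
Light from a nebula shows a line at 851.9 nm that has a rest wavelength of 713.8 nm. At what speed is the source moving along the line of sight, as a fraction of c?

0.175c

λ'/λ₀ = 1.1935 > 1 (redshift), so the source is receding.
λ'/λ₀ = √((1 + β)/(1 − β)) for a receding source ⇒ β = (r² − 1)/(r² + 1) with r = λ'/λ₀.
β = (1.4244 − 1)/(1.4244 + 1) ≈ 0.175.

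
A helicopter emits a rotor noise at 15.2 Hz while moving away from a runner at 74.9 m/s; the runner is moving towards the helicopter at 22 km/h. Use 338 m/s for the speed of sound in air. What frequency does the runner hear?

12.7 Hz

22 km/h = 6.111 m/s.
With source receding and observer approaching, f' = f · (v + v_o)/(v + v_s).
f' = 15.2 × (338 + 6.111)/(338 + 74.9) = 15.2 × 344.11/412.9 ≈ 12.7 Hz.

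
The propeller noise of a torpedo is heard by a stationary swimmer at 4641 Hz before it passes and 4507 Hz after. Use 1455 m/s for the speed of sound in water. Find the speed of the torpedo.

21.3 m/s

f₁/f₂ = (v + v_s)/(v − v_s), so v_s = v · (f₁ − f₂)/(f₁ + f₂).
v_s = 1455 × (4641 − 4507)/(4641 + 4507) = 1455 × 134/9148 ≈ 21.3 m/s.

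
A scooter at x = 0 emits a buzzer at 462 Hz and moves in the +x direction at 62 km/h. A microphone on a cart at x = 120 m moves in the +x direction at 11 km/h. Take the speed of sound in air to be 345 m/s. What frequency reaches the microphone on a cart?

482 Hz

62 km/h = 17.22 m/s; 11 km/h = 3.056 m/s.
The observer lies on the +x side, so the source is heading toward the observer and the observer is heading away from the source.
General Doppler shift: f' = f · (v − v_o)/(v − v_s).
f' = 462 × (345 − 3.056)/(345 − 17.22) = 462 × 341.94/327.78 ≈ 482 Hz.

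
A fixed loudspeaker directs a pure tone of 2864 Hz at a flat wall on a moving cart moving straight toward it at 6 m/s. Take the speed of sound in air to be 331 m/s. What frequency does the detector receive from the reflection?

2970 Hz

The flat wall on a moving cart first receives the wave as a moving observer: f₁ = f₀ · (v + u)/v = 2864 × (331 + 6)/331 ≈ 2916 Hz.
The reflection then acts as a moving source: f₂ = f₁ · v/(v − u) ≈ 2970 Hz.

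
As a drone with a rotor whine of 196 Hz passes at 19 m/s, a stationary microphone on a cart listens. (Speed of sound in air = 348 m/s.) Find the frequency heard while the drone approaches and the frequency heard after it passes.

207 Hz approaching; 186 Hz receding

Approaching: f₁ = f · v/(v − v_s) = 196 × 348/329 ≈ 207 Hz.
Receding: f₂ = f · v/(v + v_s) = 196 × 348/367 ≈ 186 Hz.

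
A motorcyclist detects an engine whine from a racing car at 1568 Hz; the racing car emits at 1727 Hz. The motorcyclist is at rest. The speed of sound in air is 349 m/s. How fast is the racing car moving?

f' < f, so the racing car is receding.
f' = f · v/(v + v_s) ⇒ v_s = v · |1 − f/f'|.
v_s = 349 × |1 − 1727/1568| = 349 × 0.1014 ≈ 35 m/s.

35 m/s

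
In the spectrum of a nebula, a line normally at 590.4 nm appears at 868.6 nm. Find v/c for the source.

λ'/λ₀ = 1.4712 > 1 (redshift), so the source is receding.
λ'/λ₀ = √((1 + β)/(1 − β)) for a receding source ⇒ β = (r² − 1)/(r² + 1) with r = λ'/λ₀.
β = (2.1644 − 1)/(2.1644 + 1) ≈ 0.368.

0.368c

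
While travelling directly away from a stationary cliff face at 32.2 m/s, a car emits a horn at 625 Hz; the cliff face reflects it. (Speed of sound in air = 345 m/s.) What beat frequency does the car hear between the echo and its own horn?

The cliff face receives the sound from a moving source: f₁ = f₀ · v/(v + v_e) = 625 × 345/377.2 ≈ 571.6 Hz.
On the return leg the car is a moving observer: f₂ = f₁ · (v − v_e)/v = 571.6 × 312.8/345 ≈ 518.3 Hz.
Equivalently f₂ = f₀ · (v − v_e)/(v + v_e).
Beat against the emitted tone: |f₂ − f₀| = 2v_e·f₀/(v + v_e) = 2 × 32.2 × 625/377.2 ≈ 107 Hz.

107 Hz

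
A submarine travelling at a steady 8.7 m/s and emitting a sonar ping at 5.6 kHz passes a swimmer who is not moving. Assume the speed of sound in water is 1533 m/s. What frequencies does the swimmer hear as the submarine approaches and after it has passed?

Approaching: f₁ = f · v/(v − v_s) = 5.6 × 1533/1524.3 ≈ 5.63 kHz.
Receding: f₂ = f · v/(v + v_s) = 5.6 × 1533/1541.7 ≈ 5.57 kHz.

5.63 kHz approaching; 5.57 kHz receding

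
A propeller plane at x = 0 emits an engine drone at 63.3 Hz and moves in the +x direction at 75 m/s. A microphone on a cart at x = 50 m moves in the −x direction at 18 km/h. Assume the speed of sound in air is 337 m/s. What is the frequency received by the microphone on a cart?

83 Hz

18 km/h = 5 m/s.
The observer lies on the +x side, so the source is heading toward the observer and the observer is heading toward the source.
Both move, so f' = f · (v + v_o)/(v − v_s).
f' = 63.3 × (337 + 5)/(337 − 75) = 63.3 × 342/262 ≈ 83 Hz.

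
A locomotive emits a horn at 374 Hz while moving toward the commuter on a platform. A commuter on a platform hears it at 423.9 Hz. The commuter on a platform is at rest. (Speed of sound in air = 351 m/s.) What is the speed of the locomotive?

41 m/s

f' = f · v/(v − v_s) ⇒ v_s = v · |1 − f/f'|.
v_s = 351 × |1 − 374/423.9| = 351 × 0.1177 ≈ 41 m/s.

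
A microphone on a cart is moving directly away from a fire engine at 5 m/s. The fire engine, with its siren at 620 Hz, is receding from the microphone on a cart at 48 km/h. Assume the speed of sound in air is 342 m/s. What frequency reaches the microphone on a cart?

48 km/h = 13.33 m/s.
Both move, so f' = f · (v − v_o)/(v + v_s).
f' = 620 × (342 − 5)/(342 + 13.33) = 620 × 337/355.33 ≈ 588 Hz.

588 Hz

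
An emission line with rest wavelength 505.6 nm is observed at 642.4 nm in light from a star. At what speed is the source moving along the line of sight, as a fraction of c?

λ'/λ₀ = 1.2706 > 1 (redshift), so the source is receding.
λ'/λ₀ = √((1 + β)/(1 − β)) for a receding source ⇒ β = (r² − 1)/(r² + 1) with r = λ'/λ₀.
β = (1.6143 − 1)/(1.6143 + 1) ≈ 0.235.

0.235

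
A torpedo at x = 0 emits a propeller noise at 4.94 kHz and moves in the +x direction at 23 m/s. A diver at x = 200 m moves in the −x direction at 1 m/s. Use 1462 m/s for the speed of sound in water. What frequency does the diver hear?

The observer lies on the +x side, so the source is heading toward the observer and the observer is heading toward the source.
Both move, so f' = f · (v + v_o)/(v − v_s).
f' = 4.94 × (1462 + 1)/(1462 − 23) = 4.94 × 1463/1439 ≈ 5.02 kHz.

5.02 kHz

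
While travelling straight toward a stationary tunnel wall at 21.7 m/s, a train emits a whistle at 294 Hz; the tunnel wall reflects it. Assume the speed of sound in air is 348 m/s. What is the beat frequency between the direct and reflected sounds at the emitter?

39.1 Hz

The tunnel wall receives the sound from a moving source: f₁ = f₀ · v/(v − v_e) = 294 × 348/326.3 ≈ 313.6 Hz.
On the return leg the train is a moving observer: f₂ = f₁ · (v + v_e)/v = 313.6 × 369.7/348 ≈ 333.1 Hz.
Equivalently f₂ = f₀ · (v + v_e)/(v − v_e).
Beat against the emitted tone: |f₂ − f₀| = 2v_e·f₀/(v − v_e) = 2 × 21.7 × 294/326.3 ≈ 39.1 Hz.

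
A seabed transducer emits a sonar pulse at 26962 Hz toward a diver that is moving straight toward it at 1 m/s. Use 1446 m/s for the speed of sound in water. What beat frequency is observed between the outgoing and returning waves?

The diver first receives the wave as a moving observer: f₁ = f₀ · (v + u)/v = 26962 × (1446 + 1)/1446 ≈ 26980.6 Hz.
The reflection then acts as a moving source: f₂ = f₁ · v/(v − u) ≈ 26999.3 Hz.
Beat frequency: |f₂ − f₀| = 2u·f₀/(v − u) = 2 × 1 × 26962/1445 ≈ 37.3 Hz.

37.3 Hz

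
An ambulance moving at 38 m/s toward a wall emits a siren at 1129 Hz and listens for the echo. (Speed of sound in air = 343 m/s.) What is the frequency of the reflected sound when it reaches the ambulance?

The wall receives the sound from a moving source: f₁ = f₀ · v/(v − v_e) = 1129 × 343/305 ≈ 1270 Hz.
On the return leg the ambulance is a moving observer: f₂ = f₁ · (v + v_e)/v = 1270 × 381/343 ≈ 1410 Hz.

1410 Hz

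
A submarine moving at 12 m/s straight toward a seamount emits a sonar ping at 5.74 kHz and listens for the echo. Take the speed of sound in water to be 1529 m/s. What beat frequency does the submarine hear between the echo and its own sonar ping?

The seamount receives the sound from a moving source: f₁ = f₀ · v/(v − v_e) = 5.74 × 1529/1517 ≈ 5.7854 kHz.
On the return leg the submarine is a moving observer: f₂ = f₁ · (v + v_e)/v = 5.7854 × 1541/1529 ≈ 5.8308 kHz.
Beat against the emitted tone (with f₀ = 5740 Hz): |f₂ − f₀| = 2v_e·f₀/(v − v_e) = 2 × 12 × 5740/1517 ≈ 91 Hz.

91 Hz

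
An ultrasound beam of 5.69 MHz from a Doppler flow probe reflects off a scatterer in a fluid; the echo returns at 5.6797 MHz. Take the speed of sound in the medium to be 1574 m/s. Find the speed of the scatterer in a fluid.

1.43 m/s

Double Doppler shift off a moving reflector: f₂ = f₀ · (v + u)/(v − u) (u > 0 toward emitter).
Rearranging, u = v · (f₂ − f₀)/(f₂ + f₀) = 1574 × -0.0103/11.3697 ≈ -1.43 m/s.
So the scatterer in a fluid is moving at 1.43 m/s away from the emitter.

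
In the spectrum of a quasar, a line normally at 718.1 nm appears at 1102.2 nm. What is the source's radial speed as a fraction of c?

λ'/λ₀ = 1.5349 > 1 (redshift), so the source is receding.
λ'/λ₀ = √((1 + β)/(1 − β)) for a receding source ⇒ β = (r² − 1)/(r² + 1) with r = λ'/λ₀.
β = (2.3559 − 1)/(2.3559 + 1) ≈ 0.404.

0.404c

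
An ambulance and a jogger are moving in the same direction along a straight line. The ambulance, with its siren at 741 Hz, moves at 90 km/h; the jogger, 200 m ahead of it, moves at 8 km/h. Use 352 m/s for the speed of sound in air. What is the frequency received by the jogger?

793 Hz

90 km/h = 25 m/s; 8 km/h = 2.222 m/s.
The jogger is ahead, so the ambulance is moving toward it while the jogger is moving away from the ambulance.
Both move, so f' = f · (v − v_o)/(v − v_s).
f' = 741 × (352 − 2.222)/(352 − 25) = 741 × 349.78/327 ≈ 793 Hz.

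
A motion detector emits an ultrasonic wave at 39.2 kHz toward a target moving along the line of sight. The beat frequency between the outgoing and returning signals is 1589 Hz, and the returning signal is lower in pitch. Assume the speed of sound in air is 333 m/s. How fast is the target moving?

6.9 m/s

Double Doppler shift off a moving reflector: f₂ = f₀ · (v + u)/(v − u) (u > 0 toward emitter).
Returning signal is lower, so f₂ = f₀ − Δf = 39200 − 1589 = 37611 Hz.
Rearranging, u = v · (f₂ − f₀)/(f₂ + f₀) = 333 × -1589/76811 ≈ -6.9 m/s.
So the target is moving at 6.9 m/s away from the emitter.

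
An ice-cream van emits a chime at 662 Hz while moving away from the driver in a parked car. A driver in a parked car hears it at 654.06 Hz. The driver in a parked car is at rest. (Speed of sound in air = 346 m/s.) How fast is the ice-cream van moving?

f' = f · v/(v + v_s) ⇒ v_s = v · |1 − f/f'|.
v_s = 346 × |1 − 662/654.06| = 346 × 0.01214 ≈ 4.2 m/s.

4.2 m/s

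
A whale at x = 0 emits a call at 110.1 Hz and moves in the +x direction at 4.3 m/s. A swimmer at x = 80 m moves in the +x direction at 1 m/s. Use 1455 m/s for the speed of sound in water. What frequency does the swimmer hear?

110 Hz

The observer lies on the +x side, so the source is heading toward the observer and the observer is heading away from the source.
With source approaching and observer receding, f' = f · (v − v_o)/(v − v_s).
f' = 110.1 × (1455 − 1)/(1455 − 4.3) = 110.1 × 1454/1450.7 ≈ 110 Hz.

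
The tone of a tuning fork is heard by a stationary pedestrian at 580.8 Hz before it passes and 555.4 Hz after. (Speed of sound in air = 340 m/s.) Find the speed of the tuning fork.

f₁/f₂ = (v + v_s)/(v − v_s), so v_s = v · (f₁ − f₂)/(f₁ + f₂).
v_s = 340 × (580.8 − 555.4)/(580.8 + 555.4) = 340 × 25.4/1136.2 ≈ 7.6 m/s.

7.6 m/s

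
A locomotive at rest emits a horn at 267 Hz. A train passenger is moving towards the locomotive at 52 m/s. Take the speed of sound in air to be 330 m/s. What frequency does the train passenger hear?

309 Hz

Only the observer moves, toward the source, so f' = f · (v + v_o)/v.
f' = 267 × (330 + 52)/330 = 267 × 382/330 ≈ 309 Hz.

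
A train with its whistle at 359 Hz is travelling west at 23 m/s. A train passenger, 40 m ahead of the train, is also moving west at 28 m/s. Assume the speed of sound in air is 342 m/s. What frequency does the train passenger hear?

The train passenger is ahead, so the train is moving toward it while the train passenger is moving away from the train.
Both move, so f' = f · (v − v_o)/(v − v_s).
f' = 359 × (342 − 28)/(342 − 23) = 359 × 314/319 ≈ 353 Hz.

353 Hz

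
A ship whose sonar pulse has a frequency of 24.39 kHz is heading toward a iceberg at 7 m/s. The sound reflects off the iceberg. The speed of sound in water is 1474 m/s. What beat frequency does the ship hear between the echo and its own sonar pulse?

233 Hz

The iceberg receives the sound from a moving source: f₁ = f₀ · v/(v − v_e) = 24.39 × 1474/1467 ≈ 24.506 kHz.
On the return leg the ship is a moving observer: f₂ = f₁ · (v + v_e)/v = 24.506 × 1481/1474 ≈ 24.623 kHz.
Beat against the emitted tone (with f₀ = 24390 Hz): |f₂ − f₀| = 2v_e·f₀/(v − v_e) = 2 × 7 × 24390/1467 ≈ 233 Hz.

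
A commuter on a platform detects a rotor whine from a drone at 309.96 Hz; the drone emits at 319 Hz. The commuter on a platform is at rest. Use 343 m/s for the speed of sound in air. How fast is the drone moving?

10.0 m/s

f' < f, so the drone is receding.
f' = f · v/(v + v_s) ⇒ v_s = v · |1 − f/f'|.
v_s = 343 × |1 − 319/309.96| = 343 × 0.02917 ≈ 10.0 m/s.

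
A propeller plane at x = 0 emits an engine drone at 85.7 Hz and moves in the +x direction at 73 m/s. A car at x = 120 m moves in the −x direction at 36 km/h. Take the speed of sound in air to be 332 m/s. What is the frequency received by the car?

36 km/h = 10 m/s.
The observer lies on the +x side, so the source is heading toward the observer and the observer is heading toward the source.
General Doppler shift: f' = f · (v + v_o)/(v − v_s).
f' = 85.7 × (332 + 10)/(332 − 73) = 85.7 × 342/259 ≈ 113 Hz.

113 Hz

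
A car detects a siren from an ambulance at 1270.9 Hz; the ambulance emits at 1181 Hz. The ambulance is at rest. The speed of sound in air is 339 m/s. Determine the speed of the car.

f' > f, so the car is approaching.
f' = f · (v + v_o)/v ⇒ v_o = v · |f'/f − 1|.
v_o = 339 × |1270.9/1181 − 1| = 339 × 0.07612 ≈ 26 m/s.

26 m/s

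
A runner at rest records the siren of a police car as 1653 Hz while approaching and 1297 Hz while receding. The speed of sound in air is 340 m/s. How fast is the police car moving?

41 m/s

f₁/f₂ = (v + v_s)/(v − v_s), so v_s = v · (f₁ − f₂)/(f₁ + f₂).
v_s = 340 × (1653 − 1297)/(1653 + 1297) = 340 × 356/2950 ≈ 41 m/s.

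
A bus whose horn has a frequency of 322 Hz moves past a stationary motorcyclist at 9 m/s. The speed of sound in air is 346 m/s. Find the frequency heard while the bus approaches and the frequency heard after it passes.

Approaching: f₁ = f · v/(v − v_s) = 322 × 346/337 ≈ 331 Hz.
Receding: f₂ = f · v/(v + v_s) = 322 × 346/355 ≈ 314 Hz.

331 Hz approaching; 314 Hz receding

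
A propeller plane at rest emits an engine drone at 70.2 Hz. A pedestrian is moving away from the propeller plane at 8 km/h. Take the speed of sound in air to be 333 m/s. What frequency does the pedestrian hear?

70 Hz

8 km/h = 2.222 m/s.
Only the observer moves, away from the source, so f' = f · (v − v_o)/v.
f' = 70.2 × (333 − 2.222)/333 = 70.2 × 330.78/333 ≈ 70 Hz.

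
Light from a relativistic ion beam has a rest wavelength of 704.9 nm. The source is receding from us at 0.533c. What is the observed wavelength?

1277.1 nm

Relativistic Doppler for wavelength: λ' = λ₀ · √((1 + β)/(1 − β)).
λ' = 704.9 × √(1.5330/0.4670) = 704.9 × 1.81181 ≈ 1277.1 nm.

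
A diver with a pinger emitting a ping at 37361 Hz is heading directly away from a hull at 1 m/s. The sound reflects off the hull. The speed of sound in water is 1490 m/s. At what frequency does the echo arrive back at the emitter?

37311 Hz

The hull receives the sound from a moving source: f₁ = f₀ · v/(v + v_e) = 37361 × 1490/1491 ≈ 37336 Hz.
On the return leg the diver with a pinger is a moving observer: f₂ = f₁ · (v − v_e)/v = 37336 × 1489/1490 ≈ 37311 Hz.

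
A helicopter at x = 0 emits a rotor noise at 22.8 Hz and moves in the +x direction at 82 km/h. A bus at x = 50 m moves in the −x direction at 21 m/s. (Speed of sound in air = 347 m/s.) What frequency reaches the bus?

82 km/h = 22.78 m/s.
The observer lies on the +x side, so the source is heading toward the observer and the observer is heading toward the source.
With source approaching and observer approaching, f' = f · (v + v_o)/(v − v_s).
f' = 22.8 × (347 + 21)/(347 − 22.78) = 22.8 × 368/324.22 ≈ 25.9 Hz.

25.9 Hz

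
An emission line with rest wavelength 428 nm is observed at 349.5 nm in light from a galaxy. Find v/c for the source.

λ'/λ₀ = 0.8166 < 1 (blueshift), so the source is approaching.
λ'/λ₀ = √((1 − β)/(1 + β)) for an approaching source ⇒ β = (1 − r²)/(1 + r²) with r = λ'/λ₀.
β = (1 − 0.6668)/(1 + 0.6668) ≈ 0.200.

0.200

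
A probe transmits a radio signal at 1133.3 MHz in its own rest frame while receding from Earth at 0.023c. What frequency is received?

Relativistic Doppler for frequency: f' = f₀ · √((1 − β)/(1 + β)).
f' = 1133.3 × √(0.9770/1.0230) = 1133.3 × 0.97726 ≈ 1107.5 MHz.

1107.5 MHz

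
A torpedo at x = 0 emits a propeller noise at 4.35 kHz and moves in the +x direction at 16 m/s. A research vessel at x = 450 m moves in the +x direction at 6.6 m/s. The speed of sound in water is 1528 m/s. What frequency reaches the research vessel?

4.38 kHz

The observer lies on the +x side, so the source is heading toward the observer and the observer is heading away from the source.
With source approaching and observer receding, f' = f · (v − v_o)/(v − v_s).
f' = 4.35 × (1528 − 6.6)/(1528 − 16) = 4.35 × 1521.4/1512 ≈ 4.38 kHz.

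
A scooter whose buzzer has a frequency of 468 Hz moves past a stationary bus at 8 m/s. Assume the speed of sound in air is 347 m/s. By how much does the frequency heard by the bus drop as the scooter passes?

21.6 Hz

Approaching: f₁ = f · v/(v − v_s) = 468 × 347/339 ≈ 479.0 Hz.
Receding: f₂ = f · v/(v + v_s) = 468 × 347/355 ≈ 457.5 Hz.
Drop: f₁ − f₂ = 2f·v·v_s/(v² − v_s²) = 2 × 468 × 347 × 8/(347² − 8²) ≈ 21.6 Hz.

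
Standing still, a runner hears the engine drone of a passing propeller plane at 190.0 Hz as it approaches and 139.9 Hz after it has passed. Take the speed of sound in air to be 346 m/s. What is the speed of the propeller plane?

f₁/f₂ = (v + v_s)/(v − v_s), so v_s = v · (f₁ − f₂)/(f₁ + f₂).
v_s = 346 × (190.0 − 139.9)/(190.0 + 139.9) = 346 × 50.1/329.9 ≈ 53 m/s.

53 m/s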